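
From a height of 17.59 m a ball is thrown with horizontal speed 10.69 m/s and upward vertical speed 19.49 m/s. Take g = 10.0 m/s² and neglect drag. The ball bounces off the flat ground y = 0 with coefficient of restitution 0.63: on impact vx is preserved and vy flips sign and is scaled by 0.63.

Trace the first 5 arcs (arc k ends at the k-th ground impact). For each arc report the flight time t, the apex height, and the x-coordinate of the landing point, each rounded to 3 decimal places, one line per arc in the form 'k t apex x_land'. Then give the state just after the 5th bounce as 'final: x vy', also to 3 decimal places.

Arc 1: start y=17.590, vy=19.490 → t=4.654, apex=36.583, x_land=49.750, impact vy=-27.049
  bounce: vy ← 0.63·27.049 = 17.041
Arc 2: start y=0.000, vy=17.041 → t=3.408, apex=14.520, x_land=86.184, impact vy=-17.041
  bounce: vy ← 0.63·17.041 = 10.736
Arc 3: start y=0.000, vy=10.736 → t=2.147, apex=5.763, x_land=109.137, impact vy=-10.736
  bounce: vy ← 0.63·10.736 = 6.764
Arc 4: start y=0.000, vy=6.764 → t=1.353, apex=2.287, x_land=123.598, impact vy=-6.764
  bounce: vy ← 0.63·6.764 = 4.261
Arc 5: start y=0.000, vy=4.261 → t=0.852, apex=0.908, x_land=132.708, impact vy=-4.261
  bounce: vy ← 0.63·4.261 = 2.684

1 4.654 36.583 49.750
2 3.408 14.520 86.184
3 2.147 5.763 109.137
4 1.353 2.287 123.598
5 0.852 0.908 132.708
final: 132.708 2.684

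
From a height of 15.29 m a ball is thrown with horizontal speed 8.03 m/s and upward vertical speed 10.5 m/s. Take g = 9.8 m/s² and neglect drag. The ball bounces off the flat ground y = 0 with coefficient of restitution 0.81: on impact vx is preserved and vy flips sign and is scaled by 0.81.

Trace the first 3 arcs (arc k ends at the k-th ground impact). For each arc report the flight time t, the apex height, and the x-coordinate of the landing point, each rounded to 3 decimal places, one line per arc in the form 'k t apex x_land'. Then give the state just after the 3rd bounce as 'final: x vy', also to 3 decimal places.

1 3.137 20.915 25.194
2 3.347 13.722 52.069
3 2.711 9.003 73.839
final: 73.839 10.760

Arc 1: start y=15.290, vy=10.500 → t=3.137, apex=20.915, x_land=25.194, impact vy=-20.247
  bounce: vy ← 0.81·20.247 = 16.400
Arc 2: start y=0.000, vy=16.400 → t=3.347, apex=13.722, x_land=52.069, impact vy=-16.400
  bounce: vy ← 0.81·16.400 = 13.284
Arc 3: start y=0.000, vy=13.284 → t=2.711, apex=9.003, x_land=73.839, impact vy=-13.284
  bounce: vy ← 0.81·13.284 = 10.760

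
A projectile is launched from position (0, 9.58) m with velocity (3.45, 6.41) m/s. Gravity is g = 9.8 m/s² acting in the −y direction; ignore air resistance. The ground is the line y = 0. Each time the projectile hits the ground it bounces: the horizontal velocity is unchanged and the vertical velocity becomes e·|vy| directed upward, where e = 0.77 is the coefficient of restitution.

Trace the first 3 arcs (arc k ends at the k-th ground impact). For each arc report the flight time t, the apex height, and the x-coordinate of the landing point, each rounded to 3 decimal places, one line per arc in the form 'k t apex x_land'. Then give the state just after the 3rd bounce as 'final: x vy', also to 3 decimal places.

1 2.198 11.676 7.582
2 2.377 6.923 15.784
3 1.830 4.105 22.099
final: 22.099 6.906

Arc 1: start y=9.580, vy=6.410 → t=2.198, apex=11.676, x_land=7.582, impact vy=-15.128
  bounce: vy ← 0.77·15.128 = 11.649
Arc 2: start y=0.000, vy=11.649 → t=2.377, apex=6.923, x_land=15.784, impact vy=-11.649
  bounce: vy ← 0.77·11.649 = 8.969
Arc 3: start y=0.000, vy=8.969 → t=1.830, apex=4.105, x_land=22.099, impact vy=-8.969
  bounce: vy ← 0.77·8.969 = 6.906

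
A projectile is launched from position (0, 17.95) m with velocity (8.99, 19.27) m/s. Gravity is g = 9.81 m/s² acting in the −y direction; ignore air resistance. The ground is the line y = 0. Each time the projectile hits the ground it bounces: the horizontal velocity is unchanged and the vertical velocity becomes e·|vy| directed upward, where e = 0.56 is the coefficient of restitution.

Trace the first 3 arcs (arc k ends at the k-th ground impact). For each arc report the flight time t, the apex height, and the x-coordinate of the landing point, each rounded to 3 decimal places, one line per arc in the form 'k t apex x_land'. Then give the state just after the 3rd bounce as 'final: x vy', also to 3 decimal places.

Arc 1: start y=17.950, vy=19.270 → t=4.706, apex=36.876, x_land=42.309, impact vy=-26.898
  bounce: vy ← 0.56·26.898 = 15.063
Arc 2: start y=0.000, vy=15.063 → t=3.071, apex=11.564, x_land=69.917, impact vy=-15.063
  bounce: vy ← 0.56·15.063 = 8.435
Arc 3: start y=0.000, vy=8.435 → t=1.720, apex=3.627, x_land=85.377, impact vy=-8.435
  bounce: vy ← 0.56·8.435 = 4.724

1 4.706 36.876 42.309
2 3.071 11.564 69.917
3 1.720 3.627 85.377
final: 85.377 4.724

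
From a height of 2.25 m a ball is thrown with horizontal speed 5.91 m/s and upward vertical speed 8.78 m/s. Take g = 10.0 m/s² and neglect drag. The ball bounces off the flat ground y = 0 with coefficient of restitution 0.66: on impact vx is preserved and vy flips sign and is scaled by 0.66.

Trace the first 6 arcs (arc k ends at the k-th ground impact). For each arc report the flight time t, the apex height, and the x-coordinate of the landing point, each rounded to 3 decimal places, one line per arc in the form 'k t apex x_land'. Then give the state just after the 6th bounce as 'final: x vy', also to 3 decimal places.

1 1.983 6.104 11.719
2 1.459 2.659 20.339
3 0.963 1.158 26.028
4 0.635 0.505 29.783
5 0.419 0.220 32.261
6 0.277 0.096 33.897
final: 33.897 0.913

Arc 1: start y=2.250, vy=8.780 → t=1.983, apex=6.104, x_land=11.719, impact vy=-11.049
  bounce: vy ← 0.66·11.049 = 7.293
Arc 2: start y=0.000, vy=7.293 → t=1.459, apex=2.659, x_land=20.339, impact vy=-7.293
  bounce: vy ← 0.66·7.293 = 4.813
Arc 3: start y=0.000, vy=4.813 → t=0.963, apex=1.158, x_land=26.028, impact vy=-4.813
  bounce: vy ← 0.66·4.813 = 3.177
Arc 4: start y=0.000, vy=3.177 → t=0.635, apex=0.505, x_land=29.783, impact vy=-3.177
  bounce: vy ← 0.66·3.177 = 2.097
Arc 5: start y=0.000, vy=2.097 → t=0.419, apex=0.220, x_land=32.261, impact vy=-2.097
  bounce: vy ← 0.66·2.097 = 1.384
Arc 6: start y=0.000, vy=1.384 → t=0.277, apex=0.096, x_land=33.897, impact vy=-1.384
  bounce: vy ← 0.66·1.384 = 0.913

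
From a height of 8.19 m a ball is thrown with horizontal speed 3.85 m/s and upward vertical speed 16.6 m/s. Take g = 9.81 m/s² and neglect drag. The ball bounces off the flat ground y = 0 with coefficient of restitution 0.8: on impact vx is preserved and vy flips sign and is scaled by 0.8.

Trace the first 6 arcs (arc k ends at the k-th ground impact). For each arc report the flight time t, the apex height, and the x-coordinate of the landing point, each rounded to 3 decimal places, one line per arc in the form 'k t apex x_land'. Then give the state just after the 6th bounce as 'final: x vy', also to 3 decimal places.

Arc 1: start y=8.190, vy=16.600 → t=3.821, apex=22.235, x_land=14.712, impact vy=-20.887
  bounce: vy ← 0.8·20.887 = 16.709
Arc 2: start y=0.000, vy=16.709 → t=3.407, apex=14.230, x_land=27.827, impact vy=-16.709
  bounce: vy ← 0.8·16.709 = 13.367
Arc 3: start y=0.000, vy=13.367 → t=2.725, apex=9.107, x_land=38.319, impact vy=-13.367
  bounce: vy ← 0.8·13.367 = 10.694
Arc 4: start y=0.000, vy=10.694 → t=2.180, apex=5.829, x_land=46.713, impact vy=-10.694
  bounce: vy ← 0.8·10.694 = 8.555
Arc 5: start y=0.000, vy=8.555 → t=1.744, apex=3.730, x_land=53.428, impact vy=-8.555
  bounce: vy ← 0.8·8.555 = 6.844
Arc 6: start y=0.000, vy=6.844 → t=1.395, apex=2.387, x_land=58.800, impact vy=-6.844
  bounce: vy ← 0.8·6.844 = 5.475

1 3.821 22.235 14.712
2 3.407 14.230 27.827
3 2.725 9.107 38.319
4 2.180 5.829 46.713
5 1.744 3.730 53.428
6 1.395 2.387 58.800
final: 58.800 5.475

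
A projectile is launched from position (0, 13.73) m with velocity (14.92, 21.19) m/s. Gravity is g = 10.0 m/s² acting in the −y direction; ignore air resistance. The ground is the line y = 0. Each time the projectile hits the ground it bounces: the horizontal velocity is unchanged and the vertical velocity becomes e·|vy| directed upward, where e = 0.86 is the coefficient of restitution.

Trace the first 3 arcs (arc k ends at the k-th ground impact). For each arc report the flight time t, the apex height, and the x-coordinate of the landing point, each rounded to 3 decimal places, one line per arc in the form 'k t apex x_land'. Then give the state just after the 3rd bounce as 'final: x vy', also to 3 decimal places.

1 4.809 36.181 71.750
2 4.627 26.759 140.783
3 3.979 19.791 200.150
final: 200.150 17.110

Arc 1: start y=13.730, vy=21.190 → t=4.809, apex=36.181, x_land=71.750, impact vy=-26.900
  bounce: vy ← 0.86·26.900 = 23.134
Arc 2: start y=0.000, vy=23.134 → t=4.627, apex=26.759, x_land=140.783, impact vy=-23.134
  bounce: vy ← 0.86·23.134 = 19.895
Arc 3: start y=0.000, vy=19.895 → t=3.979, apex=19.791, x_land=200.150, impact vy=-19.895
  bounce: vy ← 0.86·19.895 = 17.110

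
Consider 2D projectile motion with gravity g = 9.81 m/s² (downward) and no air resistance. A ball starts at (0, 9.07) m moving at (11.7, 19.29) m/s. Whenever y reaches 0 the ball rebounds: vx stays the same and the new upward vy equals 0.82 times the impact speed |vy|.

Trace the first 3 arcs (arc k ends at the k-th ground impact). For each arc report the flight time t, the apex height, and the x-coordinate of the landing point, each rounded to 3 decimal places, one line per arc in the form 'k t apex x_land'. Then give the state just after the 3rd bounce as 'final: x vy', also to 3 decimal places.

Arc 1: start y=9.070, vy=19.290 → t=4.357, apex=28.036, x_land=50.978, impact vy=-23.453
  bounce: vy ← 0.82·23.453 = 19.232
Arc 2: start y=0.000, vy=19.232 → t=3.921, apex=18.851, x_land=96.852, impact vy=-19.232
  bounce: vy ← 0.82·19.232 = 15.770
Arc 3: start y=0.000, vy=15.770 → t=3.215, apex=12.675, x_land=134.469, impact vy=-15.770
  bounce: vy ← 0.82·15.770 = 12.931

1 4.357 28.036 50.978
2 3.921 18.851 96.852
3 3.215 12.675 134.469
final: 134.469 12.931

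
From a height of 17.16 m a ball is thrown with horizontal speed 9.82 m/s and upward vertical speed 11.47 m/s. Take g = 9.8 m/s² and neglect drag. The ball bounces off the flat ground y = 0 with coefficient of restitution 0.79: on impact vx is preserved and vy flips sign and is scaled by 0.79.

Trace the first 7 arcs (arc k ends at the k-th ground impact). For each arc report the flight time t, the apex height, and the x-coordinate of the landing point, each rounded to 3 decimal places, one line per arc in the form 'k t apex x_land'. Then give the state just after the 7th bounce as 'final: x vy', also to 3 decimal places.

Arc 1: start y=17.160, vy=11.470 → t=3.378, apex=23.872, x_land=33.168, impact vy=-21.631
  bounce: vy ← 0.79·21.631 = 17.088
Arc 2: start y=0.000, vy=17.088 → t=3.487, apex=14.899, x_land=67.415, impact vy=-17.088
  bounce: vy ← 0.79·17.088 = 13.500
Arc 3: start y=0.000, vy=13.500 → t=2.755, apex=9.298, x_land=94.470, impact vy=-13.500
  bounce: vy ← 0.79·13.500 = 10.665
Arc 4: start y=0.000, vy=10.665 → t=2.177, apex=5.803, x_land=115.843, impact vy=-10.665
  bounce: vy ← 0.79·10.665 = 8.425
Arc 5: start y=0.000, vy=8.425 → t=1.719, apex=3.622, x_land=132.728, impact vy=-8.425
  bounce: vy ← 0.79·8.425 = 6.656
Arc 6: start y=0.000, vy=6.656 → t=1.358, apex=2.260, x_land=146.067, impact vy=-6.656
  bounce: vy ← 0.79·6.656 = 5.258
Arc 7: start y=0.000, vy=5.258 → t=1.073, apex=1.411, x_land=156.605, impact vy=-5.258
  bounce: vy ← 0.79·5.258 = 4.154

1 3.378 23.872 33.168
2 3.487 14.899 67.415
3 2.755 9.298 94.470
4 2.177 5.803 115.843
5 1.719 3.622 132.728
6 1.358 2.260 146.067
7 1.073 1.411 156.605
final: 156.605 4.154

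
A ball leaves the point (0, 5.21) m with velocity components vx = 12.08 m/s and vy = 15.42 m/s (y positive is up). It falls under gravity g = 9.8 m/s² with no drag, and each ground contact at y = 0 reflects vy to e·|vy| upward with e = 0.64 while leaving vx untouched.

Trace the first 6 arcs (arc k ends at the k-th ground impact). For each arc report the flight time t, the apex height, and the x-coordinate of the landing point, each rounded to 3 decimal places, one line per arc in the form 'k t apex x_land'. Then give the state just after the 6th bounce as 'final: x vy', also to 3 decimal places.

1 3.455 17.341 41.733
2 2.408 7.103 70.821
3 1.541 2.909 89.438
4 0.986 1.192 101.353
5 0.631 0.488 108.978
6 0.404 0.200 113.858
final: 113.858 1.267

Arc 1: start y=5.210, vy=15.420 → t=3.455, apex=17.341, x_land=41.733, impact vy=-18.436
  bounce: vy ← 0.64·18.436 = 11.799
Arc 2: start y=0.000, vy=11.799 → t=2.408, apex=7.103, x_land=70.821, impact vy=-11.799
  bounce: vy ← 0.64·11.799 = 7.551
Arc 3: start y=0.000, vy=7.551 → t=1.541, apex=2.909, x_land=89.438, impact vy=-7.551
  bounce: vy ← 0.64·7.551 = 4.833
Arc 4: start y=0.000, vy=4.833 → t=0.986, apex=1.192, x_land=101.353, impact vy=-4.833
  bounce: vy ← 0.64·4.833 = 3.093
Arc 5: start y=0.000, vy=3.093 → t=0.631, apex=0.488, x_land=108.978, impact vy=-3.093
  bounce: vy ← 0.64·3.093 = 1.980
Arc 6: start y=0.000, vy=1.980 → t=0.404, apex=0.200, x_land=113.858, impact vy=-1.980
  bounce: vy ← 0.64·1.980 = 1.267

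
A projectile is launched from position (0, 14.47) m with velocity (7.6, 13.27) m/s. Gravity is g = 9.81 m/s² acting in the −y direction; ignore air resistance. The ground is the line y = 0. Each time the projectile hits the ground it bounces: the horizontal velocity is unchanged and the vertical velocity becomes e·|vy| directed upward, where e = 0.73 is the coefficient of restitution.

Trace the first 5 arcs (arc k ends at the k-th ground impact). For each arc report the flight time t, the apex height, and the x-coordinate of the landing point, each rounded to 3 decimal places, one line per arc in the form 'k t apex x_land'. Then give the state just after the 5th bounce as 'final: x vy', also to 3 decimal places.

Arc 1: start y=14.470, vy=13.270 → t=3.539, apex=23.445, x_land=26.896, impact vy=-21.447
  bounce: vy ← 0.73·21.447 = 15.657
Arc 2: start y=0.000, vy=15.657 → t=3.192, apex=12.494, x_land=51.155, impact vy=-15.657
  bounce: vy ← 0.73·15.657 = 11.429
Arc 3: start y=0.000, vy=11.429 → t=2.330, apex=6.658, x_land=68.864, impact vy=-11.429
  bounce: vy ← 0.73·11.429 = 8.343
Arc 4: start y=0.000, vy=8.343 → t=1.701, apex=3.548, x_land=81.792, impact vy=-8.343
  bounce: vy ← 0.73·8.343 = 6.091
Arc 5: start y=0.000, vy=6.091 → t=1.242, apex=1.891, x_land=91.229, impact vy=-6.091
  bounce: vy ← 0.73·6.091 = 4.446

1 3.539 23.445 26.896
2 3.192 12.494 51.155
3 2.330 6.658 68.864
4 1.701 3.548 81.792
5 1.242 1.891 91.229
final: 91.229 4.446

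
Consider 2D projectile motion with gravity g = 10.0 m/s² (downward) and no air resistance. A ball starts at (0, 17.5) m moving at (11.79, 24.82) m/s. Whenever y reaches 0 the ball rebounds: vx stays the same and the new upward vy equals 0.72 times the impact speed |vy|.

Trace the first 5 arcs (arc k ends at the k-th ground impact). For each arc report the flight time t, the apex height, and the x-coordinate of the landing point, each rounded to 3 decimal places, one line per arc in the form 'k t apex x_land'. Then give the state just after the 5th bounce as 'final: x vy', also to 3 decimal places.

Arc 1: start y=17.500, vy=24.820 → t=5.590, apex=48.302, x_land=65.907, impact vy=-31.081
  bounce: vy ← 0.72·31.081 = 22.378
Arc 2: start y=0.000, vy=22.378 → t=4.476, apex=25.040, x_land=118.676, impact vy=-22.378
  bounce: vy ← 0.72·22.378 = 16.112
Arc 3: start y=0.000, vy=16.112 → t=3.222, apex=12.981, x_land=156.669, impact vy=-16.112
  bounce: vy ← 0.72·16.112 = 11.601
Arc 4: start y=0.000, vy=11.601 → t=2.320, apex=6.729, x_land=184.024, impact vy=-11.601
  bounce: vy ← 0.72·11.601 = 8.353
Arc 5: start y=0.000, vy=8.353 → t=1.671, apex=3.488, x_land=203.719, impact vy=-8.353
  bounce: vy ← 0.72·8.353 = 6.014

1 5.590 48.302 65.907
2 4.476 25.040 118.676
3 3.222 12.981 156.669
4 2.320 6.729 184.024
5 1.671 3.488 203.719
final: 203.719 6.014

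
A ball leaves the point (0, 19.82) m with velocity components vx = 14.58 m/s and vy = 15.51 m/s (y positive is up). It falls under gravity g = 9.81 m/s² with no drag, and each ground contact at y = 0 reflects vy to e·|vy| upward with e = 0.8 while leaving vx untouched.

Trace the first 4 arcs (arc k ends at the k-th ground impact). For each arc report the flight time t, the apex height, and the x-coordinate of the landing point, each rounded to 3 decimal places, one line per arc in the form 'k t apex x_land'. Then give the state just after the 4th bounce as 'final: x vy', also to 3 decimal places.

Arc 1: start y=19.820, vy=15.510 → t=4.138, apex=32.081, x_land=60.339, impact vy=-25.088
  bounce: vy ← 0.8·25.088 = 20.071
Arc 2: start y=0.000, vy=20.071 → t=4.092, apex=20.532, x_land=119.999, impact vy=-20.071
  bounce: vy ← 0.8·20.071 = 16.057
Arc 3: start y=0.000, vy=16.057 → t=3.274, apex=13.140, x_land=167.727, impact vy=-16.057
  bounce: vy ← 0.8·16.057 = 12.845
Arc 4: start y=0.000, vy=12.845 → t=2.619, apex=8.410, x_land=205.909, impact vy=-12.845
  bounce: vy ← 0.8·12.845 = 10.276

1 4.138 32.081 60.339
2 4.092 20.532 119.999
3 3.274 13.140 167.727
4 2.619 8.410 205.909
final: 205.909 10.276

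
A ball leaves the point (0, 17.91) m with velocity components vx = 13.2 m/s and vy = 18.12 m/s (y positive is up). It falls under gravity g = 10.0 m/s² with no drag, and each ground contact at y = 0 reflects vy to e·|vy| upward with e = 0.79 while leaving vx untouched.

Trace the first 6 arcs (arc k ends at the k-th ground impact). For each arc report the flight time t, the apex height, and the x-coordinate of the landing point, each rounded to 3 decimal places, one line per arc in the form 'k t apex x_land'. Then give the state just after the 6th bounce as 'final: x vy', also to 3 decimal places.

1 4.432 34.327 58.505
2 4.140 21.423 113.151
3 3.271 13.370 156.322
4 2.584 8.344 190.427
5 2.041 5.208 217.370
6 1.612 3.250 238.655
final: 238.655 6.369

Arc 1: start y=17.910, vy=18.120 → t=4.432, apex=34.327, x_land=58.505, impact vy=-26.202
  bounce: vy ← 0.79·26.202 = 20.699
Arc 2: start y=0.000, vy=20.699 → t=4.140, apex=21.423, x_land=113.151, impact vy=-20.699
  bounce: vy ← 0.79·20.699 = 16.353
Arc 3: start y=0.000, vy=16.353 → t=3.271, apex=13.370, x_land=156.322, impact vy=-16.353
  bounce: vy ← 0.79·16.353 = 12.919
Arc 4: start y=0.000, vy=12.919 → t=2.584, apex=8.344, x_land=190.427, impact vy=-12.919
  bounce: vy ← 0.79·12.919 = 10.206
Arc 5: start y=0.000, vy=10.206 → t=2.041, apex=5.208, x_land=217.370, impact vy=-10.206
  bounce: vy ← 0.79·10.206 = 8.062
Arc 6: start y=0.000, vy=8.062 → t=1.612, apex=3.250, x_land=238.655, impact vy=-8.062
  bounce: vy ← 0.79·8.062 = 6.369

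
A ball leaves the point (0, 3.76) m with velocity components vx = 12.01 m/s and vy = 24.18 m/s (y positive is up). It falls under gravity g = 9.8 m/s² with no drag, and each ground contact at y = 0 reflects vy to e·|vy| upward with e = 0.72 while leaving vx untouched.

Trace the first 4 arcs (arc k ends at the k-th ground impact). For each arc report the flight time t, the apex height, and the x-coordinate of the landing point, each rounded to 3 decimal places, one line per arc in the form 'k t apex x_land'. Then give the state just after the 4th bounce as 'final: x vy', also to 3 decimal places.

Arc 1: start y=3.760, vy=24.180 → t=5.086, apex=33.590, x_land=61.078, impact vy=-25.659
  bounce: vy ← 0.72·25.659 = 18.474
Arc 2: start y=0.000, vy=18.474 → t=3.770, apex=17.413, x_land=106.359, impact vy=-18.474
  bounce: vy ← 0.72·18.474 = 13.301
Arc 3: start y=0.000, vy=13.301 → t=2.715, apex=9.027, x_land=138.961, impact vy=-13.301
  bounce: vy ← 0.72·13.301 = 9.577
Arc 4: start y=0.000, vy=9.577 → t=1.955, apex=4.680, x_land=162.434, impact vy=-9.577
  bounce: vy ← 0.72·9.577 = 6.895

1 5.086 33.590 61.078
2 3.770 17.413 106.359
3 2.715 9.027 138.961
4 1.955 4.680 162.434
final: 162.434 6.895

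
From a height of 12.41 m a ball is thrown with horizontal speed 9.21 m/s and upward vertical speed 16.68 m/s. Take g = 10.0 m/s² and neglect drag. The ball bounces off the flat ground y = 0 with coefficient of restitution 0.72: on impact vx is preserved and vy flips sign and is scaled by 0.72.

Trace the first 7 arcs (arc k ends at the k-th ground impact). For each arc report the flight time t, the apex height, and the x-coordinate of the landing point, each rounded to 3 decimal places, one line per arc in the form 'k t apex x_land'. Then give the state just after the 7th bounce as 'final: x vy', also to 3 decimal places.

Arc 1: start y=12.410, vy=16.680 → t=3.962, apex=26.321, x_land=36.494, impact vy=-22.944
  bounce: vy ← 0.72·22.944 = 16.520
Arc 2: start y=0.000, vy=16.520 → t=3.304, apex=13.645, x_land=66.923, impact vy=-16.520
  bounce: vy ← 0.72·16.520 = 11.894
Arc 3: start y=0.000, vy=11.894 → t=2.379, apex=7.073, x_land=88.832, impact vy=-11.894
  bounce: vy ← 0.72·11.894 = 8.564
Arc 4: start y=0.000, vy=8.564 → t=1.713, apex=3.667, x_land=104.606, impact vy=-8.564
  bounce: vy ← 0.72·8.564 = 6.166
Arc 5: start y=0.000, vy=6.166 → t=1.233, apex=1.901, x_land=115.964, impact vy=-6.166
  bounce: vy ← 0.72·6.166 = 4.439
Arc 6: start y=0.000, vy=4.439 → t=0.888, apex=0.985, x_land=124.141, impact vy=-4.439
  bounce: vy ← 0.72·4.439 = 3.196
Arc 7: start y=0.000, vy=3.196 → t=0.639, apex=0.511, x_land=130.029, impact vy=-3.196
  bounce: vy ← 0.72·3.196 = 2.301

1 3.962 26.321 36.494
2 3.304 13.645 66.923
3 2.379 7.073 88.832
4 1.713 3.667 104.606
5 1.233 1.901 115.964
6 0.888 0.985 124.141
7 0.639 0.511 130.029
final: 130.029 2.301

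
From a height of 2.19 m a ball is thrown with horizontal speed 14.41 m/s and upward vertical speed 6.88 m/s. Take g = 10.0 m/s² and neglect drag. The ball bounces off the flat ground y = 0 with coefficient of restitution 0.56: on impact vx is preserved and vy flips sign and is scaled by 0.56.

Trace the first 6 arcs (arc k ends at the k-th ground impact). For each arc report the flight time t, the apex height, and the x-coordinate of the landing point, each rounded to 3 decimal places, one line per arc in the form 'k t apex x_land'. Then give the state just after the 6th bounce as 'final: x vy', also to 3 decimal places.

Arc 1: start y=2.190, vy=6.880 → t=1.643, apex=4.557, x_land=23.670, impact vy=-9.546
  bounce: vy ← 0.56·9.546 = 5.346
Arc 2: start y=0.000, vy=5.346 → t=1.069, apex=1.429, x_land=39.078, impact vy=-5.346
  bounce: vy ← 0.56·5.346 = 2.994
Arc 3: start y=0.000, vy=2.994 → t=0.599, apex=0.448, x_land=47.706, impact vy=-2.994
  bounce: vy ← 0.56·2.994 = 1.677
Arc 4: start y=0.000, vy=1.677 → t=0.335, apex=0.141, x_land=52.537, impact vy=-1.677
  bounce: vy ← 0.56·1.677 = 0.939
Arc 5: start y=0.000, vy=0.939 → t=0.188, apex=0.044, x_land=55.243, impact vy=-0.939
  bounce: vy ← 0.56·0.939 = 0.526
Arc 6: start y=0.000, vy=0.526 → t=0.105, apex=0.014, x_land=56.758, impact vy=-0.526
  bounce: vy ← 0.56·0.526 = 0.294

1 1.643 4.557 23.670
2 1.069 1.429 39.078
3 0.599 0.448 47.706
4 0.335 0.141 52.537
5 0.188 0.044 55.243
6 0.105 0.014 56.758
final: 56.758 0.294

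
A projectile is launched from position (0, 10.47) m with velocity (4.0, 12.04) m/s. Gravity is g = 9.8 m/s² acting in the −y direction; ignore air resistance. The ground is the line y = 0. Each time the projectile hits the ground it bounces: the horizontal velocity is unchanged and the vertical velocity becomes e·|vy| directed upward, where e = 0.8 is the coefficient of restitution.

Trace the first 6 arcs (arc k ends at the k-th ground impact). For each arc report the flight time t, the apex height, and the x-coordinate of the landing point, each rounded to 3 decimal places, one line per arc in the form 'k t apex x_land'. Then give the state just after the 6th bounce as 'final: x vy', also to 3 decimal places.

Arc 1: start y=10.470, vy=12.040 → t=3.138, apex=17.866, x_land=12.552, impact vy=-18.713
  bounce: vy ← 0.8·18.713 = 14.970
Arc 2: start y=0.000, vy=14.970 → t=3.055, apex=11.434, x_land=24.773, impact vy=-14.970
  bounce: vy ← 0.8·14.970 = 11.976
Arc 3: start y=0.000, vy=11.976 → t=2.444, apex=7.318, x_land=34.549, impact vy=-11.976
  bounce: vy ← 0.8·11.976 = 9.581
Arc 4: start y=0.000, vy=9.581 → t=1.955, apex=4.683, x_land=42.371, impact vy=-9.581
  bounce: vy ← 0.8·9.581 = 7.665
Arc 5: start y=0.000, vy=7.665 → t=1.564, apex=2.997, x_land=48.628, impact vy=-7.665
  bounce: vy ← 0.8·7.665 = 6.132
Arc 6: start y=0.000, vy=6.132 → t=1.251, apex=1.918, x_land=53.633, impact vy=-6.132
  bounce: vy ← 0.8·6.132 = 4.905

1 3.138 17.866 12.552
2 3.055 11.434 24.773
3 2.444 7.318 34.549
4 1.955 4.683 42.371
5 1.564 2.997 48.628
6 1.251 1.918 53.633
final: 53.633 4.905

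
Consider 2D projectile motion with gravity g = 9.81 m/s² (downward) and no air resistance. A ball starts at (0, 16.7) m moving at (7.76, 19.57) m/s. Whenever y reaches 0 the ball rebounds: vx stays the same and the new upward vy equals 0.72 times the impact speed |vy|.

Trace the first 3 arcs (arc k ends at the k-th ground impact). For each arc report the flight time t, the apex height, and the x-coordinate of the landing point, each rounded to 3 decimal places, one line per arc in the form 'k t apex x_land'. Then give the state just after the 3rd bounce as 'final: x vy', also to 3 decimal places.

Arc 1: start y=16.700, vy=19.570 → t=4.712, apex=36.220, x_land=36.568, impact vy=-26.658
  bounce: vy ← 0.72·26.658 = 19.194
Arc 2: start y=0.000, vy=19.194 → t=3.913, apex=18.777, x_land=66.933, impact vy=-19.194
  bounce: vy ← 0.72·19.194 = 13.819
Arc 3: start y=0.000, vy=13.819 → t=2.817, apex=9.734, x_land=88.796, impact vy=-13.819
  bounce: vy ← 0.72·13.819 = 9.950

1 4.712 36.220 36.568
2 3.913 18.777 66.933
3 2.817 9.734 88.796
final: 88.796 9.950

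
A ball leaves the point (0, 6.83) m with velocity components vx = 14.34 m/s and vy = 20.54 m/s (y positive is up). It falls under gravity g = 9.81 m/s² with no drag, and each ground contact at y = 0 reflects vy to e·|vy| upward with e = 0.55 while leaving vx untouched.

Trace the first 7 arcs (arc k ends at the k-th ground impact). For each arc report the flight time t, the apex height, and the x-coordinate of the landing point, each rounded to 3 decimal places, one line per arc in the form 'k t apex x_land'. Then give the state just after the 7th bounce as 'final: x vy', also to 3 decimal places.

1 4.497 28.333 64.490
2 2.644 8.571 102.401
3 1.454 2.593 123.252
4 0.800 0.784 134.721
5 0.440 0.237 141.028
6 0.242 0.072 144.497
7 0.133 0.022 146.405
final: 146.405 0.359

Arc 1: start y=6.830, vy=20.540 → t=4.497, apex=28.333, x_land=64.490, impact vy=-23.577
  bounce: vy ← 0.55·23.577 = 12.968
Arc 2: start y=0.000, vy=12.968 → t=2.644, apex=8.571, x_land=102.401, impact vy=-12.968
  bounce: vy ← 0.55·12.968 = 7.132
Arc 3: start y=0.000, vy=7.132 → t=1.454, apex=2.593, x_land=123.252, impact vy=-7.132
  bounce: vy ← 0.55·7.132 = 3.923
Arc 4: start y=0.000, vy=3.923 → t=0.800, apex=0.784, x_land=134.721, impact vy=-3.923
  bounce: vy ← 0.55·3.923 = 2.157
Arc 5: start y=0.000, vy=2.157 → t=0.440, apex=0.237, x_land=141.028, impact vy=-2.157
  bounce: vy ← 0.55·2.157 = 1.187
Arc 6: start y=0.000, vy=1.187 → t=0.242, apex=0.072, x_land=144.497, impact vy=-1.187
  bounce: vy ← 0.55·1.187 = 0.653
Arc 7: start y=0.000, vy=0.653 → t=0.133, apex=0.022, x_land=146.405, impact vy=-0.653
  bounce: vy ← 0.55·0.653 = 0.359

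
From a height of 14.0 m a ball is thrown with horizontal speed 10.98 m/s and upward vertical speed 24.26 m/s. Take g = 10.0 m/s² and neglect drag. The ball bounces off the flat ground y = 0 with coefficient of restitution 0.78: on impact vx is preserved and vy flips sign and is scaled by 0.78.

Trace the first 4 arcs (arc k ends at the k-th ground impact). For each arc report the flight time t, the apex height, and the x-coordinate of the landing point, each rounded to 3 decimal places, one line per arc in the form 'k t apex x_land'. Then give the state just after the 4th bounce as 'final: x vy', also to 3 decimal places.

1 5.373 43.427 58.997
2 4.597 26.421 109.477
3 3.586 16.075 148.852
4 2.797 9.780 179.564
final: 179.564 10.909

Arc 1: start y=14.000, vy=24.260 → t=5.373, apex=43.427, x_land=58.997, impact vy=-29.471
  bounce: vy ← 0.78·29.471 = 22.987
Arc 2: start y=0.000, vy=22.987 → t=4.597, apex=26.421, x_land=109.477, impact vy=-22.987
  bounce: vy ← 0.78·22.987 = 17.930
Arc 3: start y=0.000, vy=17.930 → t=3.586, apex=16.075, x_land=148.852, impact vy=-17.930
  bounce: vy ← 0.78·17.930 = 13.986
Arc 4: start y=0.000, vy=13.986 → t=2.797, apex=9.780, x_land=179.564, impact vy=-13.986
  bounce: vy ← 0.78·13.986 = 10.909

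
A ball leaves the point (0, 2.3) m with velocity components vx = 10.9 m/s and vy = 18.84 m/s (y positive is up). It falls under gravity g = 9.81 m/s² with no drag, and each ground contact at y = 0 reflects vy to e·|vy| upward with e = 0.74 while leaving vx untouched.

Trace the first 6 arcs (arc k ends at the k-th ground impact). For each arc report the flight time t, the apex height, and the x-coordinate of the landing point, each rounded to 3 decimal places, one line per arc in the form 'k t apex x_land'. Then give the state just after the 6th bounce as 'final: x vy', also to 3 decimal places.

1 3.959 20.391 43.158
2 3.018 11.166 76.049
3 2.233 6.115 100.389
4 1.652 3.348 118.401
5 1.223 1.834 131.729
6 0.905 1.004 141.593
final: 141.593 3.284

Arc 1: start y=2.300, vy=18.840 → t=3.959, apex=20.391, x_land=43.158, impact vy=-20.002
  bounce: vy ← 0.74·20.002 = 14.801
Arc 2: start y=0.000, vy=14.801 → t=3.018, apex=11.166, x_land=76.049, impact vy=-14.801
  bounce: vy ← 0.74·14.801 = 10.953
Arc 3: start y=0.000, vy=10.953 → t=2.233, apex=6.115, x_land=100.389, impact vy=-10.953
  bounce: vy ← 0.74·10.953 = 8.105
Arc 4: start y=0.000, vy=8.105 → t=1.652, apex=3.348, x_land=118.401, impact vy=-8.105
  bounce: vy ← 0.74·8.105 = 5.998
Arc 5: start y=0.000, vy=5.998 → t=1.223, apex=1.834, x_land=131.729, impact vy=-5.998
  bounce: vy ← 0.74·5.998 = 4.438
Arc 6: start y=0.000, vy=4.438 → t=0.905, apex=1.004, x_land=141.593, impact vy=-4.438
  bounce: vy ← 0.74·4.438 = 3.284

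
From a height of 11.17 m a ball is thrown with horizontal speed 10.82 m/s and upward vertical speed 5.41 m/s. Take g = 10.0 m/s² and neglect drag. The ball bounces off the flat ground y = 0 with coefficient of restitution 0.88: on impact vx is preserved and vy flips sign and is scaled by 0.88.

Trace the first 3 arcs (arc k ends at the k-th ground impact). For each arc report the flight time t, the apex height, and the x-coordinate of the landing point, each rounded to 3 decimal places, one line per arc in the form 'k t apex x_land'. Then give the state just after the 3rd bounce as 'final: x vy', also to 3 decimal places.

1 2.131 12.633 23.053
2 2.798 9.783 53.323
3 2.462 7.576 79.961
final: 79.961 10.832

Arc 1: start y=11.170, vy=5.410 → t=2.131, apex=12.633, x_land=23.053, impact vy=-15.896
  bounce: vy ← 0.88·15.896 = 13.988
Arc 2: start y=0.000, vy=13.988 → t=2.798, apex=9.783, x_land=53.323, impact vy=-13.988
  bounce: vy ← 0.88·13.988 = 12.310
Arc 3: start y=0.000, vy=12.310 → t=2.462, apex=7.576, x_land=79.961, impact vy=-12.310
  bounce: vy ← 0.88·12.310 = 10.832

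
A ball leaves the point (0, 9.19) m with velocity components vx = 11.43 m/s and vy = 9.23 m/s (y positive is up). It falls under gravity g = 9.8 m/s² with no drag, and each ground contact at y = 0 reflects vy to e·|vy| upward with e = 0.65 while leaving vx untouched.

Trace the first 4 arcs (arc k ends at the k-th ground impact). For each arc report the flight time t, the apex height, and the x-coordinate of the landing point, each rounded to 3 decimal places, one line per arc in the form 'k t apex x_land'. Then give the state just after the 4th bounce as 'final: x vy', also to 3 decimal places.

Arc 1: start y=9.190, vy=9.230 → t=2.604, apex=13.537, x_land=29.763, impact vy=-16.289
  bounce: vy ← 0.65·16.289 = 10.588
Arc 2: start y=0.000, vy=10.588 → t=2.161, apex=5.719, x_land=54.460, impact vy=-10.588
  bounce: vy ← 0.65·10.588 = 6.882
Arc 3: start y=0.000, vy=6.882 → t=1.404, apex=2.416, x_land=70.513, impact vy=-6.882
  bounce: vy ← 0.65·6.882 = 4.473
Arc 4: start y=0.000, vy=4.473 → t=0.913, apex=1.021, x_land=80.948, impact vy=-4.473
  bounce: vy ← 0.65·4.473 = 2.908

1 2.604 13.537 29.763
2 2.161 5.719 54.460
3 1.404 2.416 70.513
4 0.913 1.021 80.948
final: 80.948 2.908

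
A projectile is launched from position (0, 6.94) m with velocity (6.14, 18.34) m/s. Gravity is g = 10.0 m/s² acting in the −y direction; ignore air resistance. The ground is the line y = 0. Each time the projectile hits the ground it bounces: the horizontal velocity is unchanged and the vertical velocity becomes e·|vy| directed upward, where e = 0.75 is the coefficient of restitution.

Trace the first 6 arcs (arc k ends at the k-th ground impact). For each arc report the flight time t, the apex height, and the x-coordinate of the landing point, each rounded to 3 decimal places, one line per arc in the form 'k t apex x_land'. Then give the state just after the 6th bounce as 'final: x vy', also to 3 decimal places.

Arc 1: start y=6.940, vy=18.340 → t=4.014, apex=23.758, x_land=24.645, impact vy=-21.798
  bounce: vy ← 0.75·21.798 = 16.349
Arc 2: start y=0.000, vy=16.349 → t=3.270, apex=13.364, x_land=44.721, impact vy=-16.349
  bounce: vy ← 0.75·16.349 = 12.261
Arc 3: start y=0.000, vy=12.261 → t=2.452, apex=7.517, x_land=59.778, impact vy=-12.261
  bounce: vy ← 0.75·12.261 = 9.196
Arc 4: start y=0.000, vy=9.196 → t=1.839, apex=4.228, x_land=71.071, impact vy=-9.196
  bounce: vy ← 0.75·9.196 = 6.897
Arc 5: start y=0.000, vy=6.897 → t=1.379, apex=2.378, x_land=79.540, impact vy=-6.897
  bounce: vy ← 0.75·6.897 = 5.173
Arc 6: start y=0.000, vy=5.173 → t=1.035, apex=1.338, x_land=85.892, impact vy=-5.173
  bounce: vy ← 0.75·5.173 = 3.880

1 4.014 23.758 24.645
2 3.270 13.364 44.721
3 2.452 7.517 59.778
4 1.839 4.228 71.071
5 1.379 2.378 79.540
6 1.035 1.338 85.892
final: 85.892 3.880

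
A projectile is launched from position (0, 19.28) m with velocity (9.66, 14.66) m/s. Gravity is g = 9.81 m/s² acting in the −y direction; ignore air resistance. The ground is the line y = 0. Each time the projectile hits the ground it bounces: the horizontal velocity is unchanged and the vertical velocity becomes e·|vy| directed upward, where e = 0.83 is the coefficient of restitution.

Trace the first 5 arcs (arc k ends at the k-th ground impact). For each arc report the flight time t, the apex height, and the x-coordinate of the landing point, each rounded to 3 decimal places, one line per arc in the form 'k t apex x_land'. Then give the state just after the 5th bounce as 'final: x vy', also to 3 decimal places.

1 3.977 30.234 38.419
2 4.121 20.828 78.231
3 3.421 14.349 111.275
4 2.839 9.885 138.701
5 2.357 6.810 161.465
final: 161.465 9.594

Arc 1: start y=19.280, vy=14.660 → t=3.977, apex=30.234, x_land=38.419, impact vy=-24.355
  bounce: vy ← 0.83·24.355 = 20.215
Arc 2: start y=0.000, vy=20.215 → t=4.121, apex=20.828, x_land=78.231, impact vy=-20.215
  bounce: vy ← 0.83·20.215 = 16.778
Arc 3: start y=0.000, vy=16.778 → t=3.421, apex=14.349, x_land=111.275, impact vy=-16.778
  bounce: vy ← 0.83·16.778 = 13.926
Arc 4: start y=0.000, vy=13.926 → t=2.839, apex=9.885, x_land=138.701, impact vy=-13.926
  bounce: vy ← 0.83·13.926 = 11.559
Arc 5: start y=0.000, vy=11.559 → t=2.357, apex=6.810, x_land=161.465, impact vy=-11.559
  bounce: vy ← 0.83·11.559 = 9.594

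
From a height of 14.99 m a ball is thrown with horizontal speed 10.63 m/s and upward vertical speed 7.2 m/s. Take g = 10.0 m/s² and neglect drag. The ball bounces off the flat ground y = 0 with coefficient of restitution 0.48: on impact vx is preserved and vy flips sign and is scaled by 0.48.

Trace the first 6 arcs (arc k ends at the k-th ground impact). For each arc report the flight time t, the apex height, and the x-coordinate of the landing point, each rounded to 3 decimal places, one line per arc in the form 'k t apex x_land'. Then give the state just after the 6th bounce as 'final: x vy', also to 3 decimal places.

1 2.595 17.582 27.587
2 1.800 4.051 46.723
3 0.864 0.933 55.908
4 0.415 0.215 60.317
5 0.199 0.050 62.434
6 0.096 0.011 63.450
final: 63.450 0.229

Arc 1: start y=14.990, vy=7.200 → t=2.595, apex=17.582, x_land=27.587, impact vy=-18.752
  bounce: vy ← 0.48·18.752 = 9.001
Arc 2: start y=0.000, vy=9.001 → t=1.800, apex=4.051, x_land=46.723, impact vy=-9.001
  bounce: vy ← 0.48·9.001 = 4.320
Arc 3: start y=0.000, vy=4.320 → t=0.864, apex=0.933, x_land=55.908, impact vy=-4.320
  bounce: vy ← 0.48·4.320 = 2.074
Arc 4: start y=0.000, vy=2.074 → t=0.415, apex=0.215, x_land=60.317, impact vy=-2.074
  bounce: vy ← 0.48·2.074 = 0.995
Arc 5: start y=0.000, vy=0.995 → t=0.199, apex=0.050, x_land=62.434, impact vy=-0.995
  bounce: vy ← 0.48·0.995 = 0.478
Arc 6: start y=0.000, vy=0.478 → t=0.096, apex=0.011, x_land=63.450, impact vy=-0.478
  bounce: vy ← 0.48·0.478 = 0.229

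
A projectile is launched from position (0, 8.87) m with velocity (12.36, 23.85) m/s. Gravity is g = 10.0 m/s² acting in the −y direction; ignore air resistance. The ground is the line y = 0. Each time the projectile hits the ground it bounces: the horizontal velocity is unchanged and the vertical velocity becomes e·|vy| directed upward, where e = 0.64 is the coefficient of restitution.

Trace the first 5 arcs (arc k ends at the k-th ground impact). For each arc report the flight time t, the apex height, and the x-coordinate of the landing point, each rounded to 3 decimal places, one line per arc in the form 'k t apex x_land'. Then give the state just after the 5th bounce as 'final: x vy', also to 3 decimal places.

Arc 1: start y=8.870, vy=23.850 → t=5.117, apex=37.311, x_land=63.243, impact vy=-27.317
  bounce: vy ← 0.64·27.317 = 17.483
Arc 2: start y=0.000, vy=17.483 → t=3.497, apex=15.283, x_land=106.460, impact vy=-17.483
  bounce: vy ← 0.64·17.483 = 11.189
Arc 3: start y=0.000, vy=11.189 → t=2.238, apex=6.260, x_land=134.120, impact vy=-11.189
  bounce: vy ← 0.64·11.189 = 7.161
Arc 4: start y=0.000, vy=7.161 → t=1.432, apex=2.564, x_land=151.822, impact vy=-7.161
  bounce: vy ← 0.64·7.161 = 4.583
Arc 5: start y=0.000, vy=4.583 → t=0.917, apex=1.050, x_land=163.151, impact vy=-4.583
  bounce: vy ← 0.64·4.583 = 2.933

1 5.117 37.311 63.243
2 3.497 15.283 106.460
3 2.238 6.260 134.120
4 1.432 2.564 151.822
5 0.917 1.050 163.151
final: 163.151 2.933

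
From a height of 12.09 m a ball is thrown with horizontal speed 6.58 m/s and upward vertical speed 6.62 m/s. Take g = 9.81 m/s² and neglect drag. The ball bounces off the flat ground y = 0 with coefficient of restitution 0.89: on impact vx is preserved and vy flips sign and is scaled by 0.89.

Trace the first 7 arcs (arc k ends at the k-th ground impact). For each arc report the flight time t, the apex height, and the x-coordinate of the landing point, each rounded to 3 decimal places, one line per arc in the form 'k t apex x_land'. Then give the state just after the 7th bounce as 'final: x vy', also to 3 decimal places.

1 2.384 14.324 15.685
2 3.042 11.346 35.700
3 2.707 8.987 53.513
4 2.409 7.119 69.367
5 2.144 5.639 83.476
6 1.908 4.466 96.034
7 1.699 3.538 107.211
final: 107.211 7.415

Arc 1: start y=12.090, vy=6.620 → t=2.384, apex=14.324, x_land=15.685, impact vy=-16.764
  bounce: vy ← 0.89·16.764 = 14.920
Arc 2: start y=0.000, vy=14.920 → t=3.042, apex=11.346, x_land=35.700, impact vy=-14.920
  bounce: vy ← 0.89·14.920 = 13.279
Arc 3: start y=0.000, vy=13.279 → t=2.707, apex=8.987, x_land=53.513, impact vy=-13.279
  bounce: vy ← 0.89·13.279 = 11.818
Arc 4: start y=0.000, vy=11.818 → t=2.409, apex=7.119, x_land=69.367, impact vy=-11.818
  bounce: vy ← 0.89·11.818 = 10.518
Arc 5: start y=0.000, vy=10.518 → t=2.144, apex=5.639, x_land=83.476, impact vy=-10.518
  bounce: vy ← 0.89·10.518 = 9.361
Arc 6: start y=0.000, vy=9.361 → t=1.908, apex=4.466, x_land=96.034, impact vy=-9.361
  bounce: vy ← 0.89·9.361 = 8.331
Arc 7: start y=0.000, vy=8.331 → t=1.699, apex=3.538, x_land=107.211, impact vy=-8.331
  bounce: vy ← 0.89·8.331 = 7.415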